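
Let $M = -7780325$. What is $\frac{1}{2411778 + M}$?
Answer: $- \frac{1}{5368547} \approx -1.8627 \cdot 10^{-7}$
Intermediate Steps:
$\frac{1}{2411778 + M} = \frac{1}{2411778 - 7780325} = \frac{1}{-5368547} = - \frac{1}{5368547}$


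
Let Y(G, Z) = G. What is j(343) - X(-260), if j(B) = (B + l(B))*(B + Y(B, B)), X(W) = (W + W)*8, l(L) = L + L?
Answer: 710054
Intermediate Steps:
l(L) = 2*L
X(W) = 16*W (X(W) = (2*W)*8 = 16*W)
j(B) = 6*B² (j(B) = (B + 2*B)*(B + B) = (3*B)*(2*B) = 6*B²)
j(343) - X(-260) = 6*343² - 16*(-260) = 6*117649 - 1*(-4160) = 705894 + 4160 = 710054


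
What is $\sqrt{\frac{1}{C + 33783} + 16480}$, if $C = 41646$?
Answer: $\frac{\sqrt{36049027709}}{1479} \approx 128.37$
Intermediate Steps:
$\sqrt{\frac{1}{C + 33783} + 16480} = \sqrt{\frac{1}{41646 + 33783} + 16480} = \sqrt{\frac{1}{75429} + 16480} = \sqrt{\frac{1243069921}{75429}} = \frac{\sqrt{36049027709}}{1479}$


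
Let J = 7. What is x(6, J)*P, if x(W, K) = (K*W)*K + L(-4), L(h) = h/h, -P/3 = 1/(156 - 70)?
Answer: -885/86 ≈ -10.291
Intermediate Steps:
P = -3/86 (P = -3/(156 - 70) = -3/86 ≈ -0.034884)
L(h) = 1
x(W, K) = 1 + W*K² (x(W, K) = (K*W)*K + 1 = W*K² + 1 = 1 + W*K²)
x(6, J)*P = (1 + 6*7²)*(-3/86) = (1 + 6*49)*(-3/86) = (1 + 294)*(-3/86) = 295*(-3/86) = -885/86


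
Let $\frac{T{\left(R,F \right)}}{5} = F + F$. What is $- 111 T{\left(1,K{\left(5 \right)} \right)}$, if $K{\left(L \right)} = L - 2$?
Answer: $-3330$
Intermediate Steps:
$K{\left(L \right)} = -2 + L$
$T{\left(R,F \right)} = 10 F$ ($T{\left(R,F \right)} = 5 \left(F + F\right) = 5 \cdot 2 F = 10 F$)
$- 111 T{\left(1,K{\left(5 \right)} \right)} = - 111 \cdot 10 \left(-2 + 5\right) = - 111 \cdot 10 \cdot 3 = \left(-111\right) 30 = -3330$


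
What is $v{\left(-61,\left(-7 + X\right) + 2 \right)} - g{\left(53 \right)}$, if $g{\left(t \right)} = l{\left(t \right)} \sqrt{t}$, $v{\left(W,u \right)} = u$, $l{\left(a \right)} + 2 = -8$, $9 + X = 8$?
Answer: $-6 + 10 \sqrt{53} \approx 66.801$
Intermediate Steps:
$X = -1$ ($X = -9 + 8 = -1$)
$l{\left(a \right)} = -10$ ($l{\left(a \right)} = -2 - 8 = -10$)
$g{\left(t \right)} = - 10 \sqrt{t}$
$v{\left(-61,\left(-7 + X\right) + 2 \right)} - g{\left(53 \right)} = \left(\left(-7 - 1\right) + 2\right) - - 10 \sqrt{53} = \left(-8 + 2\right) + 10 \sqrt{53} = -6 + 10 \sqrt{53}$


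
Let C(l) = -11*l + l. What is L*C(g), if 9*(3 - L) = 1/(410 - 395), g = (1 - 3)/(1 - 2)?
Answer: -1616/27 ≈ -59.852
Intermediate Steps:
g = 2 (g = -2/(-1) = -2*(-1) = 2)
C(l) = -10*l
L = 404/135 (L = 3 - 1/(9*(410 - 395)) = 3 - 1/9/15 = 3 - 1/9*1/15 = 3 - 1/135 = 404/135 ≈ 2.9926)
L*C(g) = 404*(-10*2)/135 = (404/135)*(-20) = -1616/27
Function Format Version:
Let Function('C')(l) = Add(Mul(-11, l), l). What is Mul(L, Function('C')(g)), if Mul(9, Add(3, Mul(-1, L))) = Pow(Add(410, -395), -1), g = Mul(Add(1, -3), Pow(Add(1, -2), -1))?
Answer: Rational(-1616, 27) ≈ -59.852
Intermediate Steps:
g = 2 (g = Mul(-2, Pow(-1, -1)) = Mul(-2, -1) = 2)
Function('C')(l) = Mul(-10, l)
L = Rational(404, 135) (L = Add(3, Mul(Rational(-1, 9), Pow(Add(410, -395), -1))) = Add(3, Mul(Rational(-1, 9), Pow(15, -1))) = Add(3, Mul(Rational(-1, 9), Rational(1, 15))) = Add(3, Rational(-1, 135)) = Rational(404, 135) ≈ 2.9926)
Mul(L, Function('C')(g)) = Mul(Rational(404, 135), Mul(-10, 2)) = Mul(Rational(404, 135), -20) = Rational(-1616, 27)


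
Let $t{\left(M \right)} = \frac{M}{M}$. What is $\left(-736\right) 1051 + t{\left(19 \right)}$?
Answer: $-773535$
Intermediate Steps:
$t{\left(M \right)} = 1$
$\left(-736\right) 1051 + t{\left(19 \right)} = \left(-736\right) 1051 + 1 = -773536 + 1 = -773535$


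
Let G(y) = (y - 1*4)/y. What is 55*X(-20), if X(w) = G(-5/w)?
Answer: -825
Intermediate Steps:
G(y) = (-4 + y)/y (G(y) = (y - 4)/y = (-4 + y)/y)
X(w) = -w*(-4 - 5/w)/5 (X(w) = (-4 - 5/w)/((-5/w)) = (-w/5)*(-4 - 5/w) = -w*(-4 - 5/w)/5)
55*X(-20) = 55*(1 + (4/5)*(-20)) = 55*(1 - 16) = 55*(-15) = -825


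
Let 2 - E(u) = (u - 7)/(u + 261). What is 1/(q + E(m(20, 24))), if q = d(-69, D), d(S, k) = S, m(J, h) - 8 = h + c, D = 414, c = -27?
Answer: -133/8910 ≈ -0.014927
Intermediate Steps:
m(J, h) = -19 + h (m(J, h) = 8 + (h - 27) = 8 + (-27 + h) = -19 + h)
q = -69
E(u) = 2 - (-7 + u)/(261 + u) (E(u) = 2 - (u - 7)/(u + 261) = 2 - (-7 + u)/(261 + u))
1/(q + E(m(20, 24))) = 1/(-69 + (529 + (-19 + 24))/(261 + (-19 + 24))) = 1/(-69 + (529 + 5)/(261 + 5)) = 1/(-69 + 534/266) = 1/(-69 + (1/266)*534) = 1/(-69 + 267/133) = 1/(-8910/133) = -133/8910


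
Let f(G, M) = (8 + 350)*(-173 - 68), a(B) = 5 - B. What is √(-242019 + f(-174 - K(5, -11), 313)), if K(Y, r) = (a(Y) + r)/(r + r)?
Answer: I*√328297 ≈ 572.97*I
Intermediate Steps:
K(Y, r) = (5 + r - Y)/(2*r) (K(Y, r) = ((5 - Y) + r)/(r + r) = (5 + r - Y)/((2*r)) = (5 + r - Y)*(1/(2*r)) = (5 + r - Y)/(2*r))
f(G, M) = -86278 (f(G, M) = 358*(-241) = -86278)
√(-242019 + f(-174 - K(5, -11), 313)) = √(-242019 - 86278) = √(-328297) = I*√328297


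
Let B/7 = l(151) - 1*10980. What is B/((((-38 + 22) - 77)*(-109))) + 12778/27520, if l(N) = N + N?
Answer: -963739667/139485120 ≈ -6.9093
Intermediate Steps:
l(N) = 2*N
B = -74746 (B = 7*(2*151 - 1*10980) = 7*(302 - 10980) = 7*(-10678) = -74746)
B/((((-38 + 22) - 77)*(-109))) + 12778/27520 = -74746*(-1/(109*((-38 + 22) - 77))) + 12778/27520 = -74746*(-1/(109*(-16 - 77))) + 12778*(1/27520) = -74746/((-93*(-109))) + 6389/13760 = -74746/10137 + 6389/13760 = -963739667/139485120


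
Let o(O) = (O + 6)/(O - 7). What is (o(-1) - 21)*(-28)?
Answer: 1211/2 ≈ 605.50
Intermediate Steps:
o(O) = (6 + O)/(-7 + O)
(o(-1) - 21)*(-28) = ((6 - 1)/(-7 - 1) - 21)*(-28) = (5/(-8) - 21)*(-28) = (-⅛*5 - 21)*(-28) = (-5/8 - 21)*(-28) = -173/8*(-28) = 1211/2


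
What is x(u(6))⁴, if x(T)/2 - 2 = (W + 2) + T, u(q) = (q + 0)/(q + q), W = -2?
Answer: 625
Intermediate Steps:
u(q) = ½ (u(q) = q/((2*q)) = q*(1/(2*q)) = ½)
x(T) = 4 + 2*T (x(T) = 4 + 2*((-2 + 2) + T) = 4 + 2*(0 + T) = 4 + 2*T)
x(u(6))⁴ = (4 + 2*(½))⁴ = (4 + 1)⁴ = 5⁴ = 625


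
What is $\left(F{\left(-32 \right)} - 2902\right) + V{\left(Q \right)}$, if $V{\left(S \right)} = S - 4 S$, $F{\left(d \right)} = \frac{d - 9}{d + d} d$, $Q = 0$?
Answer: $- \frac{5845}{2} \approx -2922.5$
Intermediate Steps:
$F{\left(d \right)} = - \frac{9}{2} + \frac{d}{2}$ ($F{\left(d \right)} = \frac{-9 + d}{2 d} d = - \frac{9}{2} + \frac{d}{2}$)
$V{\left(S \right)} = - 3 S$
$\left(F{\left(-32 \right)} - 2902\right) + V{\left(Q \right)} = \left(\left(- \frac{9}{2} + \frac{1}{2} \left(-32\right)\right) - 2902\right) - 0 = \left(\left(- \frac{9}{2} - 16\right) - 2902\right) + 0 = \left(- \frac{41}{2} - 2902\right) + 0 = - \frac{5845}{2} + 0 = - \frac{5845}{2}$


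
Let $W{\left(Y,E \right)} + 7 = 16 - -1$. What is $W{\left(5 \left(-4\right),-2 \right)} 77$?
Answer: $770$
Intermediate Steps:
$W{\left(Y,E \right)} = 10$ ($W{\left(Y,E \right)} = -7 + \left(16 - -1\right) = -7 + \left(16 + 1\right) = -7 + 17 = 10$)
$W{\left(5 \left(-4\right),-2 \right)} 77 = 10 \cdot 77 = 770$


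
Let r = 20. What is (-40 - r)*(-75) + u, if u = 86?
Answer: 4586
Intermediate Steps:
(-40 - r)*(-75) + u = (-40 - 1*20)*(-75) + 86 = (-40 - 20)*(-75) + 86 = -60*(-75) + 86 = 4500 + 86 = 4586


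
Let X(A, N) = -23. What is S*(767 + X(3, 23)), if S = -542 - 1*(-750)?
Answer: 154752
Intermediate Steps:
S = 208 (S = -542 + 750 = 208)
S*(767 + X(3, 23)) = 208*(767 - 23) = 208*744 = 154752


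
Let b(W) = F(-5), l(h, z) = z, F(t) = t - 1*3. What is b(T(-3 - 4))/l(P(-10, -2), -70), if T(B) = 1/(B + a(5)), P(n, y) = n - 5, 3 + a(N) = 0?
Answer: 4/35 ≈ 0.11429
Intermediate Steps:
a(N) = -3 (a(N) = -3 + 0 = -3)
P(n, y) = -5 + n
F(t) = -3 + t (F(t) = t - 3 = -3 + t)
T(B) = 1/(-3 + B) (T(B) = 1/(B - 3) = 1/(-3 + B))
b(W) = -8 (b(W) = -3 - 5 = -8)
b(T(-3 - 4))/l(P(-10, -2), -70) = -8/(-70) = -8*(-1/70) = 4/35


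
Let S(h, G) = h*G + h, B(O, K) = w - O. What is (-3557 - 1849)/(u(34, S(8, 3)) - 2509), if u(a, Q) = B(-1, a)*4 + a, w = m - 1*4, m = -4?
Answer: 5406/2503 ≈ 2.1598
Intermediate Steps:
w = -8 (w = -4 - 1*4 = -4 - 4 = -8)
B(O, K) = -8 - O
S(h, G) = h + G*h (S(h, G) = G*h + h = h + G*h)
u(a, Q) = -28 + a (u(a, Q) = (-8 - 1*(-1))*4 + a = (-8 + 1)*4 + a = -7*4 + a = -28 + a)
(-3557 - 1849)/(u(34, S(8, 3)) - 2509) = (-3557 - 1849)/((-28 + 34) - 2509) = -5406/(6 - 2509) = -5406/(-2503) = -5406*(-1/2503) = 5406/2503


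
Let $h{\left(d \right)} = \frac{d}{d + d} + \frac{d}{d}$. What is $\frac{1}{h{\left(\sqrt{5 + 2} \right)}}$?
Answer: $\frac{2}{3} \approx 0.66667$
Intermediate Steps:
$h{\left(d \right)} = \frac{3}{2}$ ($h{\left(d \right)} = \frac{d}{2 d} + 1 = d \frac{1}{2 d} + 1 = \frac{1}{2} + 1 = \frac{3}{2}$)
$\frac{1}{h{\left(\sqrt{5 + 2} \right)}} = \frac{1}{\frac{3}{2}} = \frac{2}{3}$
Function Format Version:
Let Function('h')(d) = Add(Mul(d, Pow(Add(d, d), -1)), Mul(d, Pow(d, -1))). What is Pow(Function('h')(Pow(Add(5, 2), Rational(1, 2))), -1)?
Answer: Rational(2, 3) ≈ 0.66667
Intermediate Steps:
Function('h')(d) = Rational(3, 2) (Function('h')(d) = Add(Mul(d, Pow(Mul(2, d), -1)), 1) = Add(Mul(d, Mul(Rational(1, 2), Pow(d, -1))), 1) = Add(Rational(1, 2), 1) = Rational(3, 2))
Pow(Function('h')(Pow(Add(5, 2), Rational(1, 2))), -1) = Pow(Rational(3, 2), -1) = Rational(2, 3)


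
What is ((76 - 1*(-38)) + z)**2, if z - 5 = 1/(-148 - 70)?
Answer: 672935481/47524 ≈ 14160.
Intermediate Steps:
z = 1089/218 (z = 5 + 1/(-148 - 70) = 5 + 1/(-218) = 5 - 1/218 = 1089/218 ≈ 4.9954)
((76 - 1*(-38)) + z)**2 = ((76 - 1*(-38)) + 1089/218)**2 = ((76 + 38) + 1089/218)**2 = (114 + 1089/218)**2 = (25941/218)**2 = 672935481/47524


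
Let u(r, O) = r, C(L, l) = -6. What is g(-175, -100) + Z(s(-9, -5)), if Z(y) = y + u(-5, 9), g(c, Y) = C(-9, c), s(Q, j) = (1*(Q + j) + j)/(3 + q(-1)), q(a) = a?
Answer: -41/2 ≈ -20.500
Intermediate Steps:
s(Q, j) = j + Q/2 (s(Q, j) = (1*(Q + j) + j)/(3 - 1) = ((Q + j) + j)/2 = (Q + 2*j)*(½) = j + Q/2)
g(c, Y) = -6
Z(y) = -5 + y (Z(y) = y - 5 = -5 + y)
g(-175, -100) + Z(s(-9, -5)) = -6 + (-5 + (-5 + (½)*(-9))) = -6 + (-5 + (-5 - 9/2)) = -6 + (-5 - 19/2) = -6 - 29/2 = -41/2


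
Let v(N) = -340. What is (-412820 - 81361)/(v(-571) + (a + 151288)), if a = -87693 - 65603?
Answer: 494181/2348 ≈ 210.47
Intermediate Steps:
a = -153296
(-412820 - 81361)/(v(-571) + (a + 151288)) = (-412820 - 81361)/(-340 + (-153296 + 151288)) = -494181/(-340 - 2008) = -494181/(-2348) = -494181*(-1/2348) = 494181/2348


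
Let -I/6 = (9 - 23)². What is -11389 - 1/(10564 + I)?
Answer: -106919933/9388 ≈ -11389.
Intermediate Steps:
I = -1176 (I = -6*(9 - 23)² = -6*(-14)² = -6*196 = -1176)
-11389 - 1/(10564 + I) = -11389 - 1/(10564 - 1176) = -11389 - 1/9388 = -106919933/9388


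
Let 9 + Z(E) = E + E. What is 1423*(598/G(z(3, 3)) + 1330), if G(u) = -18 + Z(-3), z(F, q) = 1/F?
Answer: 61604516/33 ≈ 1.8668e+6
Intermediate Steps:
z(F, q) = 1/F
Z(E) = -9 + 2*E (Z(E) = -9 + (E + E) = -9 + 2*E)
G(u) = -33 (G(u) = -18 + (-9 + 2*(-3)) = -18 + (-9 - 6) = -18 - 15 = -33)
1423*(598/G(z(3, 3)) + 1330) = 1423*(598/(-33) + 1330) = 1423*(598*(-1/33) + 1330) = 1423*(-598/33 + 1330) = 1423*(43292/33) = 61604516/33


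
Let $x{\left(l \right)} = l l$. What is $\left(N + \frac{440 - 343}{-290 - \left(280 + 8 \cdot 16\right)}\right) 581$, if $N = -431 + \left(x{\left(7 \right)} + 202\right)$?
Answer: $- \frac{73053197}{698} \approx -1.0466 \cdot 10^{5}$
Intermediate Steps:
$x{\left(l \right)} = l^{2}$
$N = -180$ ($N = -431 + \left(7^{2} + 202\right) = -431 + \left(49 + 202\right) = -431 + 251 = -180$)
$\left(N + \frac{440 - 343}{-290 - \left(280 + 8 \cdot 16\right)}\right) 581 = \left(-180 + \frac{440 - 343}{-290 - \left(280 + 8 \cdot 16\right)}\right) 581 = \left(-180 + \frac{97}{-290 - 408}\right) 581 = \left(-180 + \frac{97}{-698}\right) 581 = \left(-180 + 97 \left(- \frac{1}{698}\right)\right) 581 = \left(-180 - \frac{97}{698}\right) 581 = \left(- \frac{125737}{698}\right) 581 = - \frac{73053197}{698}$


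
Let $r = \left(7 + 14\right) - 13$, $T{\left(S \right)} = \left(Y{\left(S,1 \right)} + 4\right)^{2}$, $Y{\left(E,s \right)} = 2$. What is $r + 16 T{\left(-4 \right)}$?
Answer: $584$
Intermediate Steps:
$T{\left(S \right)} = 36$ ($T{\left(S \right)} = \left(2 + 4\right)^{2} = 6^{2} = 36$)
$r = 8$ ($r = 21 - 13 = 8$)
$r + 16 T{\left(-4 \right)} = 8 + 16 \cdot 36 = 8 + 576 = 584$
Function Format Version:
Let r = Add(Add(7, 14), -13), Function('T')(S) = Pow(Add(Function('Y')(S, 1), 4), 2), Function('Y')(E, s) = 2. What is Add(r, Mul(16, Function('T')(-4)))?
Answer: 584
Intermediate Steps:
Function('T')(S) = 36 (Function('T')(S) = Pow(Add(2, 4), 2) = Pow(6, 2) = 36)
r = 8 (r = Add(21, -13) = 8)
Add(r, Mul(16, Function('T')(-4))) = Add(8, Mul(16, 36)) = Add(8, 576) = 584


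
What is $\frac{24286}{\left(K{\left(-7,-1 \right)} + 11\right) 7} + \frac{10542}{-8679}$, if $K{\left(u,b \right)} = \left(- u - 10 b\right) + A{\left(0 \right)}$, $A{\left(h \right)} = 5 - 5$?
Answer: $\frac{34785327}{283514} \approx 122.69$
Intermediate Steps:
$A{\left(h \right)} = 0$
$K{\left(u,b \right)} = - u - 10 b$ ($K{\left(u,b \right)} = \left(- u - 10 b\right) + 0 = - u - 10 b$)
$\frac{24286}{\left(K{\left(-7,-1 \right)} + 11\right) 7} + \frac{10542}{-8679} = \frac{24286}{\left(\left(\left(-1\right) \left(-7\right) - -10\right) + 11\right) 7} + \frac{10542}{-8679} = \frac{24286}{\left(\left(7 + 10\right) + 11\right) 7} + 10542 \left(- \frac{1}{8679}\right) = \frac{24286}{\left(17 + 11\right) 7} - \frac{3514}{2893} = \frac{24286}{28 \cdot 7} - \frac{3514}{2893} = \frac{24286}{196} - \frac{3514}{2893} = 24286 \cdot \frac{1}{196} - \frac{3514}{2893} = \frac{12143}{98} - \frac{3514}{2893} = \frac{34785327}{283514}$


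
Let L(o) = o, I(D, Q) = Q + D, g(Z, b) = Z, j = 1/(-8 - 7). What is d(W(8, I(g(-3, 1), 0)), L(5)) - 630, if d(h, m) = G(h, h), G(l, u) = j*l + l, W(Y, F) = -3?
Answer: -3164/5 ≈ -632.80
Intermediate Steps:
j = -1/15 (j = 1/(-15) = -1/15 ≈ -0.066667)
I(D, Q) = D + Q
G(l, u) = 14*l/15 (G(l, u) = -l/15 + l = 14*l/15)
d(h, m) = 14*h/15
d(W(8, I(g(-3, 1), 0)), L(5)) - 630 = (14/15)*(-3) - 630 = -14/5 - 630 = -3164/5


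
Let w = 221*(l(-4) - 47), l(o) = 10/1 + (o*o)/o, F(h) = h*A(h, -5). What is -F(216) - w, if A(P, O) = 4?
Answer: 8197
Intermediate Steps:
F(h) = 4*h (F(h) = h*4 = 4*h)
l(o) = 10 + o (l(o) = 10*1 + o²/o = 10 + o)
w = -9061 (w = 221*((10 - 4) - 47) = 221*(6 - 47) = 221*(-41) = -9061)
-F(216) - w = -4*216 - 1*(-9061) = -1*864 + 9061 = -864 + 9061 = 8197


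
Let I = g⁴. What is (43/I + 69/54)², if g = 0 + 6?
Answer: 2886601/1679616 ≈ 1.7186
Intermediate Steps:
g = 6
I = 1296 (I = 6⁴ = 1296)
(43/I + 69/54)² = (43/1296 + 69/54)² = (43*(1/1296) + 69*(1/54))² = (43/1296 + 23/18)² = (1699/1296)² = 2886601/1679616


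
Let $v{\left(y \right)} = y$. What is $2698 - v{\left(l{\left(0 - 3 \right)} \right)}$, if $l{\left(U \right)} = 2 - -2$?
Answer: $2694$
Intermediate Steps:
$l{\left(U \right)} = 4$ ($l{\left(U \right)} = 2 + 2 = 4$)
$2698 - v{\left(l{\left(0 - 3 \right)} \right)} = 2698 - 4 = 2694$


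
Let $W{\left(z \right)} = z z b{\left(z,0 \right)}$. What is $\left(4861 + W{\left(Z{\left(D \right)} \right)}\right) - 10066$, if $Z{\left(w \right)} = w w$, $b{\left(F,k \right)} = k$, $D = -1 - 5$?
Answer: $-5205$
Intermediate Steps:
$D = -6$ ($D = -1 - 5 = -6$)
$Z{\left(w \right)} = w^{2}$
$W{\left(z \right)} = 0$ ($W{\left(z \right)} = z z 0 = z^{2} \cdot 0 = 0$)
$\left(4861 + W{\left(Z{\left(D \right)} \right)}\right) - 10066 = \left(4861 + 0\right) - 10066 = 4861 - 10066 = -5205$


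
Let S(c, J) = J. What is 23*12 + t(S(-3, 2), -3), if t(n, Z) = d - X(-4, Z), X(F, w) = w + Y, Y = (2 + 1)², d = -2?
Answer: 268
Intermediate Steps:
Y = 9 (Y = 3² = 9)
X(F, w) = 9 + w (X(F, w) = w + 9 = 9 + w)
t(n, Z) = -11 - Z (t(n, Z) = -2 - (9 + Z) = -2 + (-9 - Z) = -11 - Z)
23*12 + t(S(-3, 2), -3) = 23*12 + (-11 - 1*(-3)) = 276 + (-11 + 3) = 276 - 8 = 268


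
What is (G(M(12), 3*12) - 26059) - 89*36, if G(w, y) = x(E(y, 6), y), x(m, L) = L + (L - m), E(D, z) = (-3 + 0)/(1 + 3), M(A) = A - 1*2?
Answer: -116761/4 ≈ -29190.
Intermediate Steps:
M(A) = -2 + A (M(A) = A - 2 = -2 + A)
E(D, z) = -3/4
x(m, L) = -m + 2*L
G(w, y) = 3/4 + 2*y (G(w, y) = -1*(-3/4) + 2*y = 3/4 + 2*y)
(G(M(12), 3*12) - 26059) - 89*36 = ((3/4 + 2*(3*12)) - 26059) - 89*36 = ((3/4 + 2*36) - 26059) - 3204 = ((3/4 + 72) - 26059) - 3204 = (291/4 - 26059) - 3204 = -103945/4 - 3204 = -116761/4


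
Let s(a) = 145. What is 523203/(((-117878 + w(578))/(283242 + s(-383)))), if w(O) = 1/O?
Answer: -28566480236086/22711161 ≈ -1.2578e+6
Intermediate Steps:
523203/(((-117878 + w(578))/(283242 + s(-383)))) = 523203/(((-117878 + 1/578)/(283242 + 145))) = 523203/(((-117878 + 1/578)/283387)) = 523203/((-68133483/578*1/283387)) = 523203/(-68133483/163797686) = 523203*(-163797686/68133483) = -28566480236086/22711161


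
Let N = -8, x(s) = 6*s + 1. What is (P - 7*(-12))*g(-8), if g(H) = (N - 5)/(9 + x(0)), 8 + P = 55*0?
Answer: -494/5 ≈ -98.800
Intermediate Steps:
x(s) = 1 + 6*s
P = -8 (P = -8 + 55*0 = -8 + 0 = -8)
g(H) = -13/10 (g(H) = (-8 - 5)/(9 + (1 + 6*0)) = -13/(9 + (1 + 0)) = -13/(9 + 1) = -13/10)
(P - 7*(-12))*g(-8) = (-8 - 7*(-12))*(-13/10) = (-8 + 84)*(-13/10) = 76*(-13/10) = -494/5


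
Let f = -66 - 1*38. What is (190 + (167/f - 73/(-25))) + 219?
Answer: 1066817/2600 ≈ 410.31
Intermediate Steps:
f = -104 (f = -66 - 38 = -104)
(190 + (167/f - 73/(-25))) + 219 = (190 + (167/(-104) - 73/(-25))) + 219 = (190 + (167*(-1/104) - 73*(-1/25))) + 219 = (190 + (-167/104 + 73/25)) + 219 = (190 + 3417/2600) + 219 = 497417/2600 + 219 = 1066817/2600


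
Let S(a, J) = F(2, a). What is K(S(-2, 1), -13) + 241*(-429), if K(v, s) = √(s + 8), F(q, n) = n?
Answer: -103389 + I*√5 ≈ -1.0339e+5 + 2.2361*I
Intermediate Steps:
S(a, J) = a
K(v, s) = √(8 + s)
K(S(-2, 1), -13) + 241*(-429) = √(8 - 13) + 241*(-429) = √(-5) - 103389 = I*√5 - 103389 = -103389 + I*√5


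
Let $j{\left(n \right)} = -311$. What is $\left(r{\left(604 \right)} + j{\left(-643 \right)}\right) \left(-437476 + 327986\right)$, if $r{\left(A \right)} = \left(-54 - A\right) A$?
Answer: $43548881070$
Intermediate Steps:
$r{\left(A \right)} = A \left(-54 - A\right)$
$\left(r{\left(604 \right)} + j{\left(-643 \right)}\right) \left(-437476 + 327986\right) = \left(\left(-1\right) 604 \left(54 + 604\right) - 311\right) \left(-437476 + 327986\right) = \left(\left(-1\right) 604 \cdot 658 - 311\right) \left(-109490\right) = \left(-397432 - 311\right) \left(-109490\right) = \left(-397743\right) \left(-109490\right) = 43548881070$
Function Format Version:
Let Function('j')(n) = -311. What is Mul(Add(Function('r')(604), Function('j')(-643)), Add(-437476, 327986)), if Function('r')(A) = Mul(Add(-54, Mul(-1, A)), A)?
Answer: 43548881070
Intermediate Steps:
Function('r')(A) = Mul(A, Add(-54, Mul(-1, A)))
Mul(Add(Function('r')(604), Function('j')(-643)), Add(-437476, 327986)) = Mul(Add(Mul(-1, 604, Add(54, 604)), -311), Add(-437476, 327986)) = Mul(Add(Mul(-1, 604, 658), -311), -109490) = Mul(Add(-397432, -311), -109490) = Mul(-397743, -109490) = 43548881070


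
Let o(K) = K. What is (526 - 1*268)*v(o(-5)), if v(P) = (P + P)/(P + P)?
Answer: 258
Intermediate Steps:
v(P) = 1 (v(P) = (2*P)/((2*P)) = (2*P)*(1/(2*P)) = 1)
(526 - 1*268)*v(o(-5)) = (526 - 1*268)*1 = (526 - 268)*1 = 258*1 = 258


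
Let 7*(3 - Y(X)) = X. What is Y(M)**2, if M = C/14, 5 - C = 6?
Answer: 87025/9604 ≈ 9.0613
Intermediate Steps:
C = -1 (C = 5 - 1*6 = 5 - 6 = -1)
M = -1/14 ≈ -0.071429
Y(X) = 3 - X/7
Y(M)**2 = (3 - 1/7*(-1/14))**2 = (3 + 1/98)**2 = (295/98)**2 = 87025/9604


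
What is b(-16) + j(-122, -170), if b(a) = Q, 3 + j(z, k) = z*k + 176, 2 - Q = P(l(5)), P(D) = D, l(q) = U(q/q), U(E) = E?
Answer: 20914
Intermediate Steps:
l(q) = 1 (l(q) = q/q = 1)
Q = 1 (Q = 2 - 1*1 = 2 - 1 = 1)
j(z, k) = 173 + k*z (j(z, k) = -3 + (z*k + 176) = -3 + (k*z + 176) = -3 + (176 + k*z) = 173 + k*z)
b(a) = 1
b(-16) + j(-122, -170) = 1 + (173 - 170*(-122)) = 1 + (173 + 20740) = 1 + 20913 = 20914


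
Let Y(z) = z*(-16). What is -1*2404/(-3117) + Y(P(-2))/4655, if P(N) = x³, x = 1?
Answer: 11140748/14509635 ≈ 0.76782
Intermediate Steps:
P(N) = 1 (P(N) = 1³ = 1)
Y(z) = -16*z
-1*2404/(-3117) + Y(P(-2))/4655 = -1*2404/(-3117) - 16*1/4655 = -2404*(-1/3117) - 16*1/4655 = 2404/3117 - 16/4655 = 11140748/14509635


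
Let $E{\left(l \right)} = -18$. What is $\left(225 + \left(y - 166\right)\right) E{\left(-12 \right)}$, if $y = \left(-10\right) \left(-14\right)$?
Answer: $-3582$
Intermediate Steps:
$y = 140$
$\left(225 + \left(y - 166\right)\right) E{\left(-12 \right)} = \left(225 + \left(140 - 166\right)\right) \left(-18\right) = \left(225 - 26\right) \left(-18\right) = 199 \left(-18\right) = -3582$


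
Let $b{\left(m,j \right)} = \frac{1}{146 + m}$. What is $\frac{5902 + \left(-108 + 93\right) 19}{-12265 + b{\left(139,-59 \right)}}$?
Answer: $- \frac{1600845}{3495524} \approx -0.45797$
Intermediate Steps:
$\frac{5902 + \left(-108 + 93\right) 19}{-12265 + b{\left(139,-59 \right)}} = \frac{5902 + \left(-108 + 93\right) 19}{-12265 + \frac{1}{146 + 139}} = \frac{5902 - 285}{-12265 + \frac{1}{285}} = \frac{5617}{- \frac{3495524}{285}} = 5617 \left(- \frac{285}{3495524}\right) = - \frac{1600845}{3495524}$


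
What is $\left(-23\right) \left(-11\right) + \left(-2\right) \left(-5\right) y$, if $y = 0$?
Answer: $253$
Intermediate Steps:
$\left(-23\right) \left(-11\right) + \left(-2\right) \left(-5\right) y = \left(-23\right) \left(-11\right) + \left(-2\right) \left(-5\right) 0 = 253 + 10 \cdot 0 = 253 + 0 = 253$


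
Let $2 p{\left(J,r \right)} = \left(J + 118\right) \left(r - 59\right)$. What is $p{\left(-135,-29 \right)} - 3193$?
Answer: $-2445$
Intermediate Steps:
$p{\left(J,r \right)} = \frac{\left(-59 + r\right) \left(118 + J\right)}{2}$ ($p{\left(J,r \right)} = \frac{\left(J + 118\right) \left(r - 59\right)}{2} = \frac{\left(118 + J\right) \left(-59 + r\right)}{2} = \frac{\left(-59 + r\right) \left(118 + J\right)}{2}$)
$p{\left(-135,-29 \right)} - 3193 = \left(-3481 + 59 \left(-29\right) - - \frac{7965}{2} + \frac{1}{2} \left(-135\right) \left(-29\right)\right) - 3193 = \left(-3481 - 1711 + \frac{7965}{2} + \frac{3915}{2}\right) - 3193 = 748 - 3193 = -2445$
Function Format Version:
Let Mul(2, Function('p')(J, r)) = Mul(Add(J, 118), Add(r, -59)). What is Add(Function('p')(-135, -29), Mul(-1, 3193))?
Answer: -2445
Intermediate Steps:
Function('p')(J, r) = Mul(Rational(1, 2), Add(-59, r), Add(118, J)) (Function('p')(J, r) = Mul(Rational(1, 2), Mul(Add(J, 118), Add(r, -59))) = Mul(Rational(1, 2), Mul(Add(118, J), Add(-59, r))) = Mul(Rational(1, 2), Mul(Add(-59, r), Add(118, J))) = Mul(Rational(1, 2), Add(-59, r), Add(118, J)))
Add(Function('p')(-135, -29), Mul(-1, 3193)) = Add(Add(-3481, Mul(59, -29), Mul(Rational(-59, 2), -135), Mul(Rational(1, 2), -135, -29)), Mul(-1, 3193)) = Add(Add(-3481, -1711, Rational(7965, 2), Rational(3915, 2)), -3193) = Add(748, -3193) = -2445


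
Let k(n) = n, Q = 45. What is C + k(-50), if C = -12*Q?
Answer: -590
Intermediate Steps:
C = -540 (C = -12*45 = -540)
C + k(-50) = -540 - 50 = -590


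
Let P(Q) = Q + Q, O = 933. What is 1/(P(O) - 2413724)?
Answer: -1/2411858 ≈ -4.1462e-7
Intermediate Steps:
P(Q) = 2*Q
1/(P(O) - 2413724) = 1/(2*933 - 2413724) = 1/(1866 - 2413724) = 1/(-2411858) = -1/2411858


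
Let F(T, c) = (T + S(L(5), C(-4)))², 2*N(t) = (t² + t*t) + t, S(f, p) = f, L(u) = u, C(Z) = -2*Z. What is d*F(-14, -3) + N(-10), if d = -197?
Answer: -15862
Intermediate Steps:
N(t) = t² + t/2 (N(t) = ((t² + t*t) + t)/2 = ((t² + t²) + t)/2 = (2*t² + t)/2 = (t + 2*t²)/2 = t² + t/2)
F(T, c) = (5 + T)² (F(T, c) = (T + 5)² = (5 + T)²)
d*F(-14, -3) + N(-10) = -197*(5 - 14)² - 10*(½ - 10) = -197*(-9)² - 10*(-19/2) = -197*81 + 95 = -15957 + 95 = -15862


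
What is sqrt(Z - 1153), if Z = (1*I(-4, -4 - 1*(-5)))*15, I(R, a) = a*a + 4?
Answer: 7*I*sqrt(22) ≈ 32.833*I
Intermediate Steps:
I(R, a) = 4 + a**2 (I(R, a) = a**2 + 4 = 4 + a**2)
Z = 75 (Z = (1*(4 + (-4 - 1*(-5))**2))*15 = (1*(4 + (-4 + 5)**2))*15 = (1*(4 + 1**2))*15 = (1*(4 + 1))*15 = (1*5)*15 = 5*15 = 75)
sqrt(Z - 1153) = sqrt(75 - 1153) = sqrt(-1078) = 7*I*sqrt(22)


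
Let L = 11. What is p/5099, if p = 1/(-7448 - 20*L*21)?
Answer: -1/61534732 ≈ -1.6251e-8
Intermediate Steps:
p = -1/12068 (p = 1/(-7448 - 20*11*21) = 1/(-7448 - 220*21) = 1/(-7448 - 4620) = 1/(-12068) = -1/12068 ≈ -8.2864e-5)
p/5099 = -1/12068/5099 = -1/12068*1/5099 = -1/61534732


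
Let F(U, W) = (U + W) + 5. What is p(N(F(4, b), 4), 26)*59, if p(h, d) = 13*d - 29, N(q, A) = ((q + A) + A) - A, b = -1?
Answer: 18231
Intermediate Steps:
F(U, W) = 5 + U + W
N(q, A) = A + q (N(q, A) = ((A + q) + A) - A = (q + 2*A) - A = A + q)
p(h, d) = -29 + 13*d
p(N(F(4, b), 4), 26)*59 = (-29 + 13*26)*59 = (-29 + 338)*59 = 309*59 = 18231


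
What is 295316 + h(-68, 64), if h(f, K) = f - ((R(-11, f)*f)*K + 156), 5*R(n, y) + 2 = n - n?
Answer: 1466756/5 ≈ 2.9335e+5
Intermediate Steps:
R(n, y) = -2/5 (R(n, y) = -2/5 + (n - n)/5 = -2/5 + (1/5)*0 = -2/5 + 0 = -2/5)
h(f, K) = -156 + f + 2*K*f/5 (h(f, K) = f - ((-2*f/5)*K + 156) = f - (-2*K*f/5 + 156) = f - (156 - 2*K*f/5) = f + (-156 + 2*K*f/5) = -156 + f + 2*K*f/5)
295316 + h(-68, 64) = 295316 + (-156 - 68 + (2/5)*64*(-68)) = 295316 + (-156 - 68 - 8704/5) = 295316 - 9824/5 = 1466756/5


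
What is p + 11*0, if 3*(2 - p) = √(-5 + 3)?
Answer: 2 - I*√2/3 ≈ 2.0 - 0.4714*I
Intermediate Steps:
p = 2 - I*√2/3 (p = 2 - √(-5 + 3)/3 = 2 - I*√2/3 ≈ 2.0 - 0.4714*I)
p + 11*0 = (2 - I*√2/3) + 11*0 = (2 - I*√2/3) + 0 = 2 - I*√2/3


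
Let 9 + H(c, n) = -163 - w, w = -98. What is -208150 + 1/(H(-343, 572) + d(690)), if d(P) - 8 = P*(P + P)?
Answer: -198186692099/952134 ≈ -2.0815e+5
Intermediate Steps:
d(P) = 8 + 2*P**2 (d(P) = 8 + P*(P + P) = 8 + P*(2*P) = 8 + 2*P**2)
H(c, n) = -74 (H(c, n) = -9 + (-163 - 1*(-98)) = -9 + (-163 + 98) = -9 - 65 = -74)
-208150 + 1/(H(-343, 572) + d(690)) = -208150 + 1/(-74 + (8 + 2*690**2)) = -208150 + 1/(-74 + (8 + 2*476100)) = -208150 + 1/(-74 + (8 + 952200)) = -208150 + 1/(-74 + 952208) = -208150 + 1/952134 = -198186692099/952134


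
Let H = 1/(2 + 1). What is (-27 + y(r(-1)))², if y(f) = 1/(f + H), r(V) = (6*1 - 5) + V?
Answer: 576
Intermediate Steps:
r(V) = 1 + V (r(V) = (6 - 5) + V = 1 + V)
H = ⅓ (H = 1/3 = ⅓ ≈ 0.33333)
y(f) = 1/(⅓ + f) (y(f) = 1/(f + ⅓) = 1/(⅓ + f))
(-27 + y(r(-1)))² = (-27 + 3/(1 + 3*(1 - 1)))² = (-27 + 3/(1 + 3*0))² = (-27 + 3/(1 + 0))² = (-27 + 3/1)² = (-27 + 3*1)² = (-27 + 3)² = (-24)² = 576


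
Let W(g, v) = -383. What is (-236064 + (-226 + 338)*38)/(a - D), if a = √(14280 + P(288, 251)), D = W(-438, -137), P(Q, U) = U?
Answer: -44391232/66079 + 115904*√14531/66079 ≈ -460.35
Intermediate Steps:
D = -383
a = √14531 (a = √(14280 + 251) = √14531 ≈ 120.54)
(-236064 + (-226 + 338)*38)/(a - D) = (-236064 + (-226 + 338)*38)/(√14531 - 1*(-383)) = (-236064 + 112*38)/(√14531 + 383) = (-236064 + 4256)/(383 + √14531) = -231808/(383 + √14531)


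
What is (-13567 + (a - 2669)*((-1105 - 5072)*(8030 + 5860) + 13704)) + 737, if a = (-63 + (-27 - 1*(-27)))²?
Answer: -111520286630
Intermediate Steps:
a = 3969 (a = (-63 + (-27 + 27))² = (-63 + 0)² = (-63)² = 3969)
(-13567 + (a - 2669)*((-1105 - 5072)*(8030 + 5860) + 13704)) + 737 = (-13567 + (3969 - 2669)*((-1105 - 5072)*(8030 + 5860) + 13704)) + 737 = (-13567 + 1300*(-6177*13890 + 13704)) + 737 = (-13567 + 1300*(-85798530 + 13704)) + 737 = (-13567 + 1300*(-85784826)) + 737 = (-13567 - 111520273800) + 737 = -111520287367 + 737 = -111520286630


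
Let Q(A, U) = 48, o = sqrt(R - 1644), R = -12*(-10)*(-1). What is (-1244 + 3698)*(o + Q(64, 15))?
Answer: 117792 + 103068*I ≈ 1.1779e+5 + 1.0307e+5*I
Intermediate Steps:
R = -120 (R = 120*(-1) = -120)
o = 42*I (o = sqrt(-120 - 1644) = sqrt(-1764) = 42*I ≈ 42.0*I)
(-1244 + 3698)*(o + Q(64, 15)) = (-1244 + 3698)*(42*I + 48) = 2454*(48 + 42*I) = 117792 + 103068*I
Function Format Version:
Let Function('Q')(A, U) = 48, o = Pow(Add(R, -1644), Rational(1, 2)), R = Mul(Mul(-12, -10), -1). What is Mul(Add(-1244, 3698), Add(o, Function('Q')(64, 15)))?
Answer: Add(117792, Mul(103068, I)) ≈ Add(1.1779e+5, Mul(1.0307e+5, I))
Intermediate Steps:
R = -120 (R = Mul(120, -1) = -120)
o = Mul(42, I) (o = Pow(Add(-120, -1644), Rational(1, 2)) = Pow(-1764, Rational(1, 2)) = Mul(42, I) ≈ Mul(42.000, I))
Mul(Add(-1244, 3698), Add(o, Function('Q')(64, 15))) = Mul(Add(-1244, 3698), Add(Mul(42, I), 48)) = Mul(2454, Add(48, Mul(42, I))) = Add(117792, Mul(103068, I))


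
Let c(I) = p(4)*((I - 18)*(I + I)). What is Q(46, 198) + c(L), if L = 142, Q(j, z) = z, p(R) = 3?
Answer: 105846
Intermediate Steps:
c(I) = 6*I*(-18 + I) (c(I) = 3*((I - 18)*(I + I)) = 3*((-18 + I)*(2*I)) = 3*(2*I*(-18 + I)) = 6*I*(-18 + I))
Q(46, 198) + c(L) = 198 + 6*142*(-18 + 142) = 198 + 6*142*124 = 198 + 105648 = 105846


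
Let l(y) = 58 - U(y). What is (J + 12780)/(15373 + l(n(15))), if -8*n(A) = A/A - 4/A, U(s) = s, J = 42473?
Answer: 6630360/1851731 ≈ 3.5806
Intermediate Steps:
n(A) = -1/8 + 1/(2*A) (n(A) = -(A/A - 4/A)/8 = -(1 - 4/A)/8 = -1/8 + 1/(2*A))
l(y) = 58 - y
(J + 12780)/(15373 + l(n(15))) = (42473 + 12780)/(15373 + (58 - (4 - 1*15)/(8*15))) = 55253/(15373 + (58 - (4 - 15)/(8*15))) = 55253/(15373 + (58 - (-11)/(8*15))) = 55253/(15373 + (58 - 1*(-11/120))) = 55253/(15373 + (58 + 11/120)) = 55253/(15373 + 6971/120) = 55253/(1851731/120) = 55253*(120/1851731) = 6630360/1851731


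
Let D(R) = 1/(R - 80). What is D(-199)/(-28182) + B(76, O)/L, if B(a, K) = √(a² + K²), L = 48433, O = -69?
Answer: 1/7862778 + √10537/48433 ≈ 0.0021195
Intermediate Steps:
D(R) = 1/(-80 + R)
B(a, K) = √(K² + a²)
D(-199)/(-28182) + B(76, O)/L = 1/(-80 - 199*(-28182)) + √((-69)² + 76²)/48433 = -1/28182/(-279) + √(4761 + 5776)*(1/48433) = -1/279*(-1/28182) + √10537*(1/48433) = 1/7862778 + √10537/48433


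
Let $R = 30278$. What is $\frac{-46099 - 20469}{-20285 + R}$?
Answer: $- \frac{66568}{9993} \approx -6.6615$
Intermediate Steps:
$\frac{-46099 - 20469}{-20285 + R} = \frac{-46099 - 20469}{-20285 + 30278} = - \frac{66568}{9993}$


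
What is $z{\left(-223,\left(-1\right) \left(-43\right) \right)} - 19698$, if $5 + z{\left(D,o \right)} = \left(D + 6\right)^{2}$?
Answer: $27386$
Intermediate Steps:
$z{\left(D,o \right)} = -5 + \left(6 + D\right)^{2}$ ($z{\left(D,o \right)} = -5 + \left(D + 6\right)^{2} = -5 + \left(6 + D\right)^{2}$)
$z{\left(-223,\left(-1\right) \left(-43\right) \right)} - 19698 = \left(-5 + \left(6 - 223\right)^{2}\right) - 19698 = \left(-5 + \left(-217\right)^{2}\right) - 19698 = \left(-5 + 47089\right) - 19698 = 47084 - 19698 = 27386$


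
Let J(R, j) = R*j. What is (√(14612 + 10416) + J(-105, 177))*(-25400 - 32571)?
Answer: 1077391035 - 115942*√6257 ≈ 1.0682e+9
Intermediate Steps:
(√(14612 + 10416) + J(-105, 177))*(-25400 - 32571) = (√(14612 + 10416) - 105*177)*(-25400 - 32571) = (√25028 - 18585)*(-57971) = (2*√6257 - 18585)*(-57971) = (-18585 + 2*√6257)*(-57971) = 1077391035 - 115942*√6257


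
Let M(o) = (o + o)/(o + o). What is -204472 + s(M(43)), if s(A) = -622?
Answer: -205094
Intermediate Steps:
M(o) = 1 (M(o) = (2*o)/((2*o)) = (2*o)*(1/(2*o)) = 1)
-204472 + s(M(43)) = -204472 - 622 = -205094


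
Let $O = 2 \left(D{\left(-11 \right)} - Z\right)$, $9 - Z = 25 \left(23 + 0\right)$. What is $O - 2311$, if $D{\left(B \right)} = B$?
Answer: $-1201$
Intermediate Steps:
$Z = -566$ ($Z = 9 - 25 \left(23 + 0\right) = 9 - 25 \cdot 23 = 9 - 575 = -566$)
$O = 1110$ ($O = 2 \left(-11 - -566\right) = 2 \left(-11 + 566\right) = 2 \cdot 555 = 1110$)
$O - 2311 = 1110 - 2311 = -1201$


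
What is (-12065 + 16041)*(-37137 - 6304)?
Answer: -172721416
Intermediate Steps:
(-12065 + 16041)*(-37137 - 6304) = 3976*(-43441) = -172721416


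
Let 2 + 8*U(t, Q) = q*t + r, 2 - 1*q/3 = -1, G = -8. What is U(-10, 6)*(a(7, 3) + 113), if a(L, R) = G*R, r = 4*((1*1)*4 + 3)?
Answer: -712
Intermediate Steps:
r = 28 (r = 4*(1*4 + 3) = 4*(4 + 3) = 4*7 = 28)
a(L, R) = -8*R
q = 9 (q = 6 - 3*(-1) = 6 + 3 = 9)
U(t, Q) = 13/4 + 9*t/8 (U(t, Q) = -¼ + (9*t + 28)/8 = -¼ + (28 + 9*t)/8 = -¼ + (7/2 + 9*t/8) = 13/4 + 9*t/8)
U(-10, 6)*(a(7, 3) + 113) = (13/4 + (9/8)*(-10))*(-8*3 + 113) = (13/4 - 45/4)*(-24 + 113) = -8*89 = -712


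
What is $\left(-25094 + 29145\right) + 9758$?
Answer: $13809$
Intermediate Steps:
$\left(-25094 + 29145\right) + 9758 = 4051 + 9758 = 13809$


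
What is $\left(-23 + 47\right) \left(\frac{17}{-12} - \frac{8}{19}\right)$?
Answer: $- \frac{838}{19} \approx -44.105$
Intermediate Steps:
$\left(-23 + 47\right) \left(\frac{17}{-12} - \frac{8}{19}\right) = 24 \left(17 \left(- \frac{1}{12}\right) - \frac{8}{19}\right) = 24 \left(- \frac{17}{12} - \frac{8}{19}\right) = 24 \left(- \frac{419}{228}\right) = - \frac{838}{19}$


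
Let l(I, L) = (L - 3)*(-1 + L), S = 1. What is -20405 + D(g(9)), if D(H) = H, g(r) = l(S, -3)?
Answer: -20381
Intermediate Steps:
l(I, L) = (-1 + L)*(-3 + L) (l(I, L) = (-3 + L)*(-1 + L) = (-1 + L)*(-3 + L))
g(r) = 24 (g(r) = 3 + (-3)² - 4*(-3) = 3 + 9 + 12 = 24)
-20405 + D(g(9)) = -20405 + 24 = -20381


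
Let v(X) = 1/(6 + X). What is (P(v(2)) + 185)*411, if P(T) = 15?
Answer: 82200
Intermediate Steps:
(P(v(2)) + 185)*411 = (15 + 185)*411 = 200*411 = 82200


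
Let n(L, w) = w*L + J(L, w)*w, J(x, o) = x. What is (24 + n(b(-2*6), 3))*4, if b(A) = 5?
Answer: 216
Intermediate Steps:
n(L, w) = 2*L*w (n(L, w) = w*L + L*w = L*w + L*w = 2*L*w)
(24 + n(b(-2*6), 3))*4 = (24 + 2*5*3)*4 = (24 + 30)*4 = 54*4 = 216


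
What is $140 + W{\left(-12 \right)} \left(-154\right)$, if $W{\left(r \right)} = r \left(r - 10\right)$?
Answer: $-40516$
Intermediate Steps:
$W{\left(r \right)} = r \left(-10 + r\right)$
$140 + W{\left(-12 \right)} \left(-154\right) = 140 + - 12 \left(-10 - 12\right) \left(-154\right) = 140 + \left(-12\right) \left(-22\right) \left(-154\right) = 140 + 264 \left(-154\right) = 140 - 40656 = -40516$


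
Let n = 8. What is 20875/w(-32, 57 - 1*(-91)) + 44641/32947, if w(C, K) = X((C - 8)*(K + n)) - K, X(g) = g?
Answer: -402601917/210465436 ≈ -1.9129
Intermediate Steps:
w(C, K) = -K + (-8 + C)*(8 + K) (w(C, K) = (C - 8)*(K + 8) - K = (-8 + C)*(8 + K) - K = -K + (-8 + C)*(8 + K))
20875/w(-32, 57 - 1*(-91)) + 44641/32947 = 20875/(-64 - 9*(57 - 1*(-91)) + 8*(-32) - 32*(57 - 1*(-91))) + 44641/32947 = 20875/(-64 - 9*(57 + 91) - 256 - 32*(57 + 91)) + 44641*(1/32947) = 20875/(-64 - 9*148 - 256 - 32*148) + 44641/32947 = 20875/(-64 - 1332 - 256 - 4736) + 44641/32947 = 20875/(-6388) + 44641/32947 = 20875*(-1/6388) + 44641/32947 = -20875/6388 + 44641/32947 = -402601917/210465436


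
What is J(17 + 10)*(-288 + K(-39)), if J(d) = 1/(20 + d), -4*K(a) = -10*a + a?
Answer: -1503/188 ≈ -7.9947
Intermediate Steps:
K(a) = 9*a/4 (K(a) = -(-10*a + a)/4 = -(-9)*a/4 = 9*a/4)
J(17 + 10)*(-288 + K(-39)) = (-288 + (9/4)*(-39))/(20 + (17 + 10)) = (-288 - 351/4)/(20 + 27) = -1503/4/47 = (1/47)*(-1503/4) = -1503/188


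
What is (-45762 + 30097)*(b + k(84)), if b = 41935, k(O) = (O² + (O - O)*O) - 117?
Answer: -765611210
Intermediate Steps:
k(O) = -117 + O² (k(O) = (O² + 0*O) - 117 = (O² + 0) - 117 = O² - 117 = -117 + O²)
(-45762 + 30097)*(b + k(84)) = (-45762 + 30097)*(41935 + (-117 + 84²)) = -15665*(41935 + (-117 + 7056)) = -15665*(41935 + 6939) = -15665*48874 = -765611210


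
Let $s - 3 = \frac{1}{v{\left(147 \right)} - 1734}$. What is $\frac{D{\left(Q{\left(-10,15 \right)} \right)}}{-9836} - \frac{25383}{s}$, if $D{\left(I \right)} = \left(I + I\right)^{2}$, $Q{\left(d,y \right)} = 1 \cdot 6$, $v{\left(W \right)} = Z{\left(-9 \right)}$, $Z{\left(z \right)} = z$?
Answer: $- \frac{108792665379}{12855652} \approx -8462.6$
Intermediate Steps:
$v{\left(W \right)} = -9$
$Q{\left(d,y \right)} = 6$
$s = \frac{5228}{1743}$ ($s = 3 + \frac{1}{-9 - 1734} = 3 + \frac{1}{-1743} = 3 - \frac{1}{1743} = \frac{5228}{1743} \approx 2.9994$)
$D{\left(I \right)} = 4 I^{2}$ ($D{\left(I \right)} = \left(2 I\right)^{2} = 4 I^{2}$)
$\frac{D{\left(Q{\left(-10,15 \right)} \right)}}{-9836} - \frac{25383}{s} = \frac{4 \cdot 6^{2}}{-9836} - \frac{25383}{\frac{5228}{1743}} = 4 \cdot 36 \left(- \frac{1}{9836}\right) - \frac{44242569}{5228} = 144 \left(- \frac{1}{9836}\right) - \frac{44242569}{5228} = - \frac{36}{2459} - \frac{44242569}{5228} = - \frac{108792665379}{12855652}$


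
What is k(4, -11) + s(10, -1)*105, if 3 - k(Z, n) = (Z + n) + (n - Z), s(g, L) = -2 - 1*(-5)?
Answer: 340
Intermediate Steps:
s(g, L) = 3 (s(g, L) = -2 + 5 = 3)
k(Z, n) = 3 - 2*n (k(Z, n) = 3 - ((Z + n) + (n - Z)) = 3 - 2*n)
k(4, -11) + s(10, -1)*105 = (3 - 2*(-11)) + 3*105 = (3 + 22) + 315 = 25 + 315 = 340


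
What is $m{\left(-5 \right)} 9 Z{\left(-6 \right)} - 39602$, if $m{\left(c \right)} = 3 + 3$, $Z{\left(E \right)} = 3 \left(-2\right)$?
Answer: $-39926$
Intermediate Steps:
$Z{\left(E \right)} = -6$
$m{\left(c \right)} = 6$
$m{\left(-5 \right)} 9 Z{\left(-6 \right)} - 39602 = 6 \cdot 9 \left(-6\right) - 39602 = 54 \left(-6\right) - 39602 = -324 - 39602 = -39926$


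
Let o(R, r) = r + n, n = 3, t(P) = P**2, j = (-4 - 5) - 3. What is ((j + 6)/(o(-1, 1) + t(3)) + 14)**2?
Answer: 30976/169 ≈ 183.29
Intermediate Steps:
j = -12 (j = -9 - 3 = -12)
o(R, r) = 3 + r (o(R, r) = r + 3 = 3 + r)
((j + 6)/(o(-1, 1) + t(3)) + 14)**2 = ((-12 + 6)/((3 + 1) + 3**2) + 14)**2 = (-6/(4 + 9) + 14)**2 = (-6/13 + 14)**2 = (176/13)**2 = 30976/169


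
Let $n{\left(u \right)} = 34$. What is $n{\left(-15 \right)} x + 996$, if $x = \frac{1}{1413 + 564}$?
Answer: $\frac{1969126}{1977} \approx 996.02$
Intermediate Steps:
$x = \frac{1}{1977} \approx 0.00050582$
$n{\left(-15 \right)} x + 996 = 34 \cdot \frac{1}{1977} + 996 = \frac{34}{1977} + 996 = \frac{1969126}{1977}$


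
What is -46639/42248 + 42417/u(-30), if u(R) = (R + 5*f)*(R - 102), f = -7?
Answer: 115989233/30207320 ≈ 3.8398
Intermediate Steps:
u(R) = (-102 + R)*(-35 + R) (u(R) = (R + 5*(-7))*(R - 102) = (R - 35)*(-102 + R) = (-35 + R)*(-102 + R) = (-102 + R)*(-35 + R))
-46639/42248 + 42417/u(-30) = -46639/42248 + 42417/(3570 + (-30)² - 137*(-30)) = -46639*1/42248 + 42417/(3570 + 900 + 4110) = -46639/42248 + 42417/8580 = -46639/42248 + 42417*(1/8580) = -46639/42248 + 14139/2860 = 115989233/30207320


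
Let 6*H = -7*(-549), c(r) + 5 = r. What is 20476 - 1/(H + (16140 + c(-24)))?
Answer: 686007426/33503 ≈ 20476.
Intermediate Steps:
c(r) = -5 + r
H = 1281/2 (H = (-7*(-549))/6 = (⅙)*3843 = 1281/2 ≈ 640.50)
20476 - 1/(H + (16140 + c(-24))) = 20476 - 1/(1281/2 + (16140 + (-5 - 24))) = 20476 - 1/(1281/2 + (16140 - 29)) = 20476 - 1/(1281/2 + 16111) = 20476 - 1/33503/2 = 20476 - 1*2/33503 = 20476 - 2/33503 = 686007426/33503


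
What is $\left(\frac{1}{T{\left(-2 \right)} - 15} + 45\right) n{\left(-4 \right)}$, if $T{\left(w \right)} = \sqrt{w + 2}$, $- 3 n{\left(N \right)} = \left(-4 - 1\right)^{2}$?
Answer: $- \frac{3370}{9} \approx -374.44$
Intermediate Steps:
$n{\left(N \right)} = - \frac{25}{3}$ ($n{\left(N \right)} = - \frac{\left(-4 - 1\right)^{2}}{3} = - \frac{\left(-5\right)^{2}}{3} = \left(- \frac{1}{3}\right) 25 = - \frac{25}{3}$)
$T{\left(w \right)} = \sqrt{2 + w}$
$\left(\frac{1}{T{\left(-2 \right)} - 15} + 45\right) n{\left(-4 \right)} = \left(\frac{1}{\sqrt{2 - 2} - 15} + 45\right) \left(- \frac{25}{3}\right) = \left(\frac{1}{\sqrt{0} - 15} + 45\right) \left(- \frac{25}{3}\right) = \left(\frac{1}{0 - 15} + 45\right) \left(- \frac{25}{3}\right) = \left(\frac{1}{-15} + 45\right) \left(- \frac{25}{3}\right) = \left(- \frac{1}{15} + 45\right) \left(- \frac{25}{3}\right) = \frac{674}{15} \left(- \frac{25}{3}\right) = - \frac{3370}{9}$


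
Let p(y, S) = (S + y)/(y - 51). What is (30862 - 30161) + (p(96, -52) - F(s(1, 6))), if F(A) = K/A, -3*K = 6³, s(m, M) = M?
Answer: 32129/45 ≈ 713.98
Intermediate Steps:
K = -72 (K = -⅓*6³ = -⅓*216 = -72)
F(A) = -72/A
p(y, S) = (S + y)/(-51 + y)
(30862 - 30161) + (p(96, -52) - F(s(1, 6))) = (30862 - 30161) + ((-52 + 96)/(-51 + 96) - (-72)/6) = 701 + (44/45 - (-72)/6) = 701 + ((1/45)*44 - 1*(-12)) = 701 + (44/45 + 12) = 701 + 584/45 = 32129/45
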